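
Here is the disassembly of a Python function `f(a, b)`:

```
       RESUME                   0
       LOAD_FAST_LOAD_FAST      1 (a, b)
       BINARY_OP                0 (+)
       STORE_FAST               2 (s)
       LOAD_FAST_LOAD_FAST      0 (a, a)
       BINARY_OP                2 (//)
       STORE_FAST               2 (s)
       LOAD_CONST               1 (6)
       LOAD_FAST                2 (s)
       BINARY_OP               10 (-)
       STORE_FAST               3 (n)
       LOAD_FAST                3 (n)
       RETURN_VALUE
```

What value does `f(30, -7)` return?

5

LOAD_FAST_LOAD_FAST a,b → push 30,-7. Stack: [30, -7]
BINARY_OP + → 30 + -7 = 23. Stack: [23]
STORE_FAST s → s=23. Stack: []
LOAD_FAST_LOAD_FAST a,a → push 30,30. Stack: [30, 30]
BINARY_OP // → 30 // 30 = 1. Stack: [1]
STORE_FAST s → s=1. Stack: []
LOAD_CONST → push 6. Stack: [6]
LOAD_FAST s → push 1. Stack: [6, 1]
BINARY_OP - → 6 - 1 = 5. Stack: [5]
STORE_FAST n → n=5. Stack: []
LOAD_FAST n → push 5. Stack: [5]
RETURN_VALUE → return 5.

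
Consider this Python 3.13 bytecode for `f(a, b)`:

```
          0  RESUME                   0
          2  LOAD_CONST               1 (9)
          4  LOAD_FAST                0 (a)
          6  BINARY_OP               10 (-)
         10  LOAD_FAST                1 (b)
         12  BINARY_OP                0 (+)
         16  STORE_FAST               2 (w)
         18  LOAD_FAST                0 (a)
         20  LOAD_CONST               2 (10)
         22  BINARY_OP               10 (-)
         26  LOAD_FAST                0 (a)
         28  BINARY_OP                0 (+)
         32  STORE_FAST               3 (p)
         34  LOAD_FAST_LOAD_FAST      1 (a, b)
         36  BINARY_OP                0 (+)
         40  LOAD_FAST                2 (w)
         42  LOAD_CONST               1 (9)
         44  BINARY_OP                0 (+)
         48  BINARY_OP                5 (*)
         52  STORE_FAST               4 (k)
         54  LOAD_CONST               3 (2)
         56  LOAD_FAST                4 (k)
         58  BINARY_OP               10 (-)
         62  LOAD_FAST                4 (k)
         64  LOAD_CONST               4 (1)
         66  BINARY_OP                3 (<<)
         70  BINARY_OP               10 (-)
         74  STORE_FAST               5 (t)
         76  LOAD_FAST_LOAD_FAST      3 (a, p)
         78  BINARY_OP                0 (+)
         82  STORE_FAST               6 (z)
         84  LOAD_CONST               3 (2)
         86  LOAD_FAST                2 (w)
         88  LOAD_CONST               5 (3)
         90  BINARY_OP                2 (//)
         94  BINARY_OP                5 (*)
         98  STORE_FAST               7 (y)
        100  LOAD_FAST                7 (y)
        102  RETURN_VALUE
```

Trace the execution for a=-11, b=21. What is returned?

26

LOAD_CONST → push 9. Stack: [9]
LOAD_FAST a → push -11. Stack: [9, -11]
BINARY_OP - → 9 - -11 = 20. Stack: [20]
LOAD_FAST b → push 21. Stack: [20, 21]
BINARY_OP + → 20 + 21 = 41. Stack: [41]
STORE_FAST w → w=41. Stack: []
LOAD_FAST a → push -11. Stack: [-11]
LOAD_CONST → push 10. Stack: [-11, 10]
BINARY_OP - → -11 - 10 = -21. Stack: [-21]
LOAD_FAST a → push -11. Stack: [-21, -11]
BINARY_OP + → -21 + -11 = -32. Stack: [-32]
STORE_FAST p → p=-32. Stack: []
LOAD_FAST_LOAD_FAST a,b → push -11,21. Stack: [-11, 21]
BINARY_OP + → -11 + 21 = 10. Stack: [10]
LOAD_FAST w → push 41. Stack: [10, 41]
LOAD_CONST → push 9. Stack: [10, 41, 9]
BINARY_OP + → 41 + 9 = 50. Stack: [10, 50]
BINARY_OP * → 10 * 50 = 500. Stack: [500]
STORE_FAST k → k=500. Stack: []
LOAD_CONST → push 2. Stack: [2]
LOAD_FAST k → push 500. Stack: [2, 500]
BINARY_OP - → 2 - 500 = -498. Stack: [-498]
LOAD_FAST k → push 500. Stack: [-498, 500]
LOAD_CONST → push 1. Stack: [-498, 500, 1]
BINARY_OP << → 500 << 1 = 1000. Stack: [-498, 1000]
BINARY_OP - → -498 - 1000 = -1498. Stack: [-1498]
STORE_FAST t → t=-1498. Stack: []
LOAD_FAST_LOAD_FAST a,p → push -11,-32. Stack: [-11, -32]
BINARY_OP + → -11 + -32 = -43. Stack: [-43]
STORE_FAST z → z=-43. Stack: []
LOAD_CONST → push 2. Stack: [2]
LOAD_FAST w → push 41. Stack: [2, 41]
LOAD_CONST → push 3. Stack: [2, 41, 3]
BINARY_OP // → 41 // 3 = 13. Stack: [2, 13]
BINARY_OP * → 2 * 13 = 26. Stack: [26]
STORE_FAST y → y=26. Stack: []
LOAD_FAST y → push 26. Stack: [26]
RETURN_VALUE → return 26.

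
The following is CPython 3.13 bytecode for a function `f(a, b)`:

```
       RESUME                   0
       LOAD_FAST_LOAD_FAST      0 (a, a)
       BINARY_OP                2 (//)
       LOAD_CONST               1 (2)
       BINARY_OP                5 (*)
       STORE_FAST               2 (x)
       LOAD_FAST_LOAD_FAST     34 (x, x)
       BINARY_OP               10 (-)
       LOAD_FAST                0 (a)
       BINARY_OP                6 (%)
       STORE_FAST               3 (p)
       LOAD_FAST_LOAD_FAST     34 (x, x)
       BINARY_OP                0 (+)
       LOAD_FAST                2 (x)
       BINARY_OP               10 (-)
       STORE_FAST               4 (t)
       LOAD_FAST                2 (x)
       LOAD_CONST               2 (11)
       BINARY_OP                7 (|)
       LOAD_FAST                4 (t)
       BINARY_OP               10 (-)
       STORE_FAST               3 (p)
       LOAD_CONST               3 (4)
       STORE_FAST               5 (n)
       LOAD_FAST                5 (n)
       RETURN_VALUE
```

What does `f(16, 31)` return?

LOAD_FAST_LOAD_FAST a,a → push 16,16. Stack: [16, 16]
BINARY_OP // → 16 // 16 = 1. Stack: [1]
LOAD_CONST → push 2. Stack: [1, 2]
BINARY_OP * → 1 * 2 = 2. Stack: [2]
STORE_FAST x → x=2. Stack: []
LOAD_FAST_LOAD_FAST x,x → push 2,2. Stack: [2, 2]
BINARY_OP - → 2 - 2 = 0. Stack: [0]
LOAD_FAST a → push 16. Stack: [0, 16]
BINARY_OP % → 0 % 16 = 0. Stack: [0]
STORE_FAST p → p=0. Stack: []
LOAD_FAST_LOAD_FAST x,x → push 2,2. Stack: [2, 2]
BINARY_OP + → 2 + 2 = 4. Stack: [4]
LOAD_FAST x → push 2. Stack: [4, 2]
BINARY_OP - → 4 - 2 = 2. Stack: [2]
STORE_FAST t → t=2. Stack: []
LOAD_FAST x → push 2. Stack: [2]
LOAD_CONST → push 11. Stack: [2, 11]
BINARY_OP | → 2 | 11 = 11. Stack: [11]
LOAD_FAST t → push 2. Stack: [11, 2]
BINARY_OP - → 11 - 2 = 9. Stack: [9]
STORE_FAST p → p=9. Stack: []
LOAD_CONST → push 4. Stack: [4]
STORE_FAST n → n=4. Stack: []
LOAD_FAST n → push 4. Stack: [4]
RETURN_VALUE → return 4.

4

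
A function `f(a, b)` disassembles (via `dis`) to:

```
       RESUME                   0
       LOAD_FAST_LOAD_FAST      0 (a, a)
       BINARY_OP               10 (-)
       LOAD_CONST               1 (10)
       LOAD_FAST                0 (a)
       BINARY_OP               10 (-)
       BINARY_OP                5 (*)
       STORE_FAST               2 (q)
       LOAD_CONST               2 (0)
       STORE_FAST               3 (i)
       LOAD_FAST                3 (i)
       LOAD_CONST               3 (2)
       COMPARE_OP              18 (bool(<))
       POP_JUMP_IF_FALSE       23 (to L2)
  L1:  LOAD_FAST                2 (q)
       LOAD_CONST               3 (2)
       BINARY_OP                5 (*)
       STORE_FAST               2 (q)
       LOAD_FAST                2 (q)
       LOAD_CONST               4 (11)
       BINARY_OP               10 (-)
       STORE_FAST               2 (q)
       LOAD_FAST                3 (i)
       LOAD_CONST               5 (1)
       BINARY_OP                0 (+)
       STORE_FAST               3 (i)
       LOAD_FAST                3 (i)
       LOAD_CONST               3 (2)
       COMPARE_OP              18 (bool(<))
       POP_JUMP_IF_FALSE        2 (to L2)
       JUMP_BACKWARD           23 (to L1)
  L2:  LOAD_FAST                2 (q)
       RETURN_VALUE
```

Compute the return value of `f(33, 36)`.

-33

LOAD_FAST_LOAD_FAST a,a → push 33,33. Stack: [33, 33]
BINARY_OP - → 33 - 33 = 0. Stack: [0]
LOAD_CONST → push 10. Stack: [0, 10]
LOAD_FAST a → push 33. Stack: [0, 10, 33]
BINARY_OP - → 10 - 33 = -23. Stack: [0, -23]
BINARY_OP * → 0 * -23 = 0. Stack: [0]
STORE_FAST q → q=0. Stack: []
LOAD_CONST → push 0. Stack: [0]
STORE_FAST i → i=0. Stack: []
LOAD_FAST i → push 0. Stack: [0]
LOAD_CONST → push 2. Stack: [0, 2]
COMPARE_OP bool(<) → 0 vs 2 = True. Stack: [True]
POP_JUMP_IF_FALSE → pop True; no jump. Stack: []
LOAD_FAST q → push 0. Stack: [0]
LOAD_CONST → push 2. Stack: [0, 2]
BINARY_OP * → 0 * 2 = 0. Stack: [0]
STORE_FAST q → q=0. Stack: []
LOAD_FAST q → push 0. Stack: [0]
LOAD_CONST → push 11. Stack: [0, 11]
BINARY_OP - → 0 - 11 = -11. Stack: [-11]
STORE_FAST q → q=-11. Stack: []
LOAD_FAST i → push 0. Stack: [0]
LOAD_CONST → push 1. Stack: [0, 1]
BINARY_OP + → 0 + 1 = 1. Stack: [1]
STORE_FAST i → i=1. Stack: []
LOAD_FAST i → push 1. Stack: [1]
LOAD_CONST → push 2. Stack: [1, 2]
COMPARE_OP bool(<) → 1 vs 2 = True. Stack: [True]
POP_JUMP_IF_FALSE → pop True; no jump. Stack: []
LOAD_FAST q → push -11. Stack: [-11]
LOAD_CONST → push 2. Stack: [-11, 2]
BINARY_OP * → -11 * 2 = -22. Stack: [-22]
STORE_FAST q → q=-22. Stack: []
LOAD_FAST q → push -22. Stack: [-22]
LOAD_CONST → push 11. Stack: [-22, 11]
BINARY_OP - → -22 - 11 = -33. Stack: [-33]
STORE_FAST q → q=-33. Stack: []
LOAD_FAST i → push 1. Stack: [1]
LOAD_CONST → push 1. Stack: [1, 1]
BINARY_OP + → 1 + 1 = 2. Stack: [2]
STORE_FAST i → i=2. Stack: []
LOAD_FAST i → push 2. Stack: [2]
LOAD_CONST → push 2. Stack: [2, 2]
COMPARE_OP bool(<) → 2 vs 2 = False. Stack: [False]
POP_JUMP_IF_FALSE → pop False; jump. Stack: []
LOAD_FAST q → push -33. Stack: [-33]
RETURN_VALUE → return -33.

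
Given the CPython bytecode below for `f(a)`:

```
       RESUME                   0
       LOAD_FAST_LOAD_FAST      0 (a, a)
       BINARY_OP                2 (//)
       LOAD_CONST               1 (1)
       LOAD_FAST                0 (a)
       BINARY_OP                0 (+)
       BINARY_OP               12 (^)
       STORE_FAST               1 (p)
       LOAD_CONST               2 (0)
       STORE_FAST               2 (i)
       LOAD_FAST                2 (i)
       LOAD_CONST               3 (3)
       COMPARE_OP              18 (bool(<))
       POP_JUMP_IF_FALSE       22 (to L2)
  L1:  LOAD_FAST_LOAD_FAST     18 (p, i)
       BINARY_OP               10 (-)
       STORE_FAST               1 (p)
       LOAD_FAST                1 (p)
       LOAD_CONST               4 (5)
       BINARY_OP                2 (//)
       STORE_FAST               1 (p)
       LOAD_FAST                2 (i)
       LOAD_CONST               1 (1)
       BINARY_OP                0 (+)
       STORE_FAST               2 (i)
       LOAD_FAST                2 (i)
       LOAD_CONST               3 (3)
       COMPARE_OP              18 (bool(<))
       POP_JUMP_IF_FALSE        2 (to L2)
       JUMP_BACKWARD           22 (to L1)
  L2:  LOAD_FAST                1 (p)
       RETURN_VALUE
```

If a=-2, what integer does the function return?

-1

LOAD_FAST_LOAD_FAST a,a → push -2,-2. Stack: [-2, -2]
BINARY_OP // → -2 // -2 = 1. Stack: [1]
LOAD_CONST → push 1. Stack: [1, 1]
LOAD_FAST a → push -2. Stack: [1, 1, -2]
BINARY_OP + → 1 + -2 = -1. Stack: [1, -1]
BINARY_OP ^ → 1 ^ -1 = -2. Stack: [-2]
STORE_FAST p → p=-2. Stack: []
LOAD_CONST → push 0. Stack: [0]
STORE_FAST i → i=0. Stack: []
LOAD_FAST i → push 0. Stack: [0]
LOAD_CONST → push 3. Stack: [0, 3]
COMPARE_OP bool(<) → 0 vs 3 = True. Stack: [True]
POP_JUMP_IF_FALSE → pop True; no jump. Stack: []
LOAD_FAST_LOAD_FAST p,i → push -2,0. Stack: [-2, 0]
BINARY_OP - → -2 - 0 = -2. Stack: [-2]
STORE_FAST p → p=-2. Stack: []
LOAD_FAST p → push -2. Stack: [-2]
LOAD_CONST → push 5. Stack: [-2, 5]
BINARY_OP // → -2 // 5 = -1. Stack: [-1]
STORE_FAST p → p=-1. Stack: []
LOAD_FAST i → push 0. Stack: [0]
LOAD_CONST → push 1. Stack: [0, 1]
BINARY_OP + → 0 + 1 = 1. Stack: [1]
STORE_FAST i → i=1. Stack: []
LOAD_FAST i → push 1. Stack: [1]
LOAD_CONST → push 3. Stack: [1, 3]
COMPARE_OP bool(<) → 1 vs 3 = True. Stack: [True]
POP_JUMP_IF_FALSE → pop True; no jump. Stack: []
LOAD_FAST_LOAD_FAST p,i → push -1,1. Stack: [-1, 1]
BINARY_OP - → -1 - 1 = -2. Stack: [-2]
STORE_FAST p → p=-2. Stack: []
LOAD_FAST p → push -2. Stack: [-2]
LOAD_CONST → push 5. Stack: [-2, 5]
BINARY_OP // → -2 // 5 = -1. Stack: [-1]
STORE_FAST p → p=-1. Stack: []
LOAD_FAST i → push 1. Stack: [1]
LOAD_CONST → push 1. Stack: [1, 1]
BINARY_OP + → 1 + 1 = 2. Stack: [2]
STORE_FAST i → i=2. Stack: []
LOAD_FAST i → push 2. Stack: [2]
LOAD_CONST → push 3. Stack: [2, 3]
COMPARE_OP bool(<) → 2 vs 3 = True. Stack: [True]
POP_JUMP_IF_FALSE → pop True; no jump. Stack: []
LOAD_FAST_LOAD_FAST p,i → push -1,2. Stack: [-1, 2]
BINARY_OP - → -1 - 2 = -3. Stack: [-3]
STORE_FAST p → p=-3. Stack: []
LOAD_FAST p → push -3. Stack: [-3]
LOAD_CONST → push 5. Stack: [-3, 5]
BINARY_OP // → -3 // 5 = -1. Stack: [-1]
STORE_FAST p → p=-1. Stack: []
LOAD_FAST i → push 2. Stack: [2]
LOAD_CONST → push 1. Stack: [2, 1]
BINARY_OP + → 2 + 1 = 3. Stack: [3]
STORE_FAST i → i=3. Stack: []
LOAD_FAST i → push 3. Stack: [3]
LOAD_CONST → push 3. Stack: [3, 3]
COMPARE_OP bool(<) → 3 vs 3 = False. Stack: [False]
POP_JUMP_IF_FALSE → pop False; jump. Stack: []
LOAD_FAST p → push -1. Stack: [-1]
RETURN_VALUE → return -1.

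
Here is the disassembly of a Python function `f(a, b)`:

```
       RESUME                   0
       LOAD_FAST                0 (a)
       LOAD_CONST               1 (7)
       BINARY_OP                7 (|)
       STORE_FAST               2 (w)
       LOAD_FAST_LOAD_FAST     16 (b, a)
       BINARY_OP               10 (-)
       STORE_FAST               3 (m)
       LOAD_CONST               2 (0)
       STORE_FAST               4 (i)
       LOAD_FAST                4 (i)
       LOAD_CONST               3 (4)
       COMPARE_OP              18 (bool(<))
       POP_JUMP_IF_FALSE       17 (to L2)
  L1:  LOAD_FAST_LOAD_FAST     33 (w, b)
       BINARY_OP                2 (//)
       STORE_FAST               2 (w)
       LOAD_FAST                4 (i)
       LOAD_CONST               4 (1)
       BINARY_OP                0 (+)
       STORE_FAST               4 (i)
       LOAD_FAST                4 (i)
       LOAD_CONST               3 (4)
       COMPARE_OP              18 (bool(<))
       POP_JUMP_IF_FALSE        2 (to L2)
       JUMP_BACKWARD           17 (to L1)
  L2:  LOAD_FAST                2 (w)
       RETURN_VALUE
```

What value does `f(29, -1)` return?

LOAD_FAST a → push 29. Stack: [29]
LOAD_CONST → push 7. Stack: [29, 7]
BINARY_OP | → 29 | 7 = 31. Stack: [31]
STORE_FAST w → w=31. Stack: []
LOAD_FAST_LOAD_FAST b,a → push -1,29. Stack: [-1, 29]
BINARY_OP - → -1 - 29 = -30. Stack: [-30]
STORE_FAST m → m=-30. Stack: []
LOAD_CONST → push 0. Stack: [0]
STORE_FAST i → i=0. Stack: []
LOAD_FAST i → push 0. Stack: [0]
LOAD_CONST → push 4. Stack: [0, 4]
COMPARE_OP bool(<) → 0 vs 4 = True. Stack: [True]
POP_JUMP_IF_FALSE → pop True; no jump. Stack: []
LOAD_FAST_LOAD_FAST w,b → push 31,-1. Stack: [31, -1]
BINARY_OP // → 31 // -1 = -31. Stack: [-31]
STORE_FAST w → w=-31. Stack: []
LOAD_FAST i → push 0. Stack: [0]
LOAD_CONST → push 1. Stack: [0, 1]
BINARY_OP + → 0 + 1 = 1. Stack: [1]
STORE_FAST i → i=1. Stack: []
LOAD_FAST i → push 1. Stack: [1]
LOAD_CONST → push 4. Stack: [1, 4]
COMPARE_OP bool(<) → 1 vs 4 = True. Stack: [True]
POP_JUMP_IF_FALSE → pop True; no jump. Stack: []
LOAD_FAST_LOAD_FAST w,b → push -31,-1. Stack: [-31, -1]
BINARY_OP // → -31 // -1 = 31. Stack: [31]
STORE_FAST w → w=31. Stack: []
LOAD_FAST i → push 1. Stack: [1]
LOAD_CONST → push 1. Stack: [1, 1]
BINARY_OP + → 1 + 1 = 2. Stack: [2]
STORE_FAST i → i=2. Stack: []
LOAD_FAST i → push 2. Stack: [2]
LOAD_CONST → push 4. Stack: [2, 4]
COMPARE_OP bool(<) → 2 vs 4 = True. Stack: [True]
POP_JUMP_IF_FALSE → pop True; no jump. Stack: []
LOAD_FAST_LOAD_FAST w,b → push 31,-1. Stack: [31, -1]
BINARY_OP // → 31 // -1 = -31. Stack: [-31]
STORE_FAST w → w=-31. Stack: []
LOAD_FAST i → push 2. Stack: [2]
LOAD_CONST → push 1. Stack: [2, 1]
BINARY_OP + → 2 + 1 = 3. Stack: [3]
STORE_FAST i → i=3. Stack: []
LOAD_FAST i → push 3. Stack: [3]
LOAD_CONST → push 4. Stack: [3, 4]
COMPARE_OP bool(<) → 3 vs 4 = True. Stack: [True]
POP_JUMP_IF_FALSE → pop True; no jump. Stack: []
LOAD_FAST_LOAD_FAST w,b → push -31,-1. Stack: [-31, -1]
BINARY_OP // → -31 // -1 = 31. Stack: [31]
STORE_FAST w → w=31. Stack: []
LOAD_FAST i → push 3. Stack: [3]
LOAD_CONST → push 1. Stack: [3, 1]
BINARY_OP + → 3 + 1 = 4. Stack: [4]
STORE_FAST i → i=4. Stack: []
LOAD_FAST i → push 4. Stack: [4]
LOAD_CONST → push 4. Stack: [4, 4]
COMPARE_OP bool(<) → 4 vs 4 = False. Stack: [False]
POP_JUMP_IF_FALSE → pop False; jump. Stack: []
LOAD_FAST w → push 31. Stack: [31]
RETURN_VALUE → return 31.

31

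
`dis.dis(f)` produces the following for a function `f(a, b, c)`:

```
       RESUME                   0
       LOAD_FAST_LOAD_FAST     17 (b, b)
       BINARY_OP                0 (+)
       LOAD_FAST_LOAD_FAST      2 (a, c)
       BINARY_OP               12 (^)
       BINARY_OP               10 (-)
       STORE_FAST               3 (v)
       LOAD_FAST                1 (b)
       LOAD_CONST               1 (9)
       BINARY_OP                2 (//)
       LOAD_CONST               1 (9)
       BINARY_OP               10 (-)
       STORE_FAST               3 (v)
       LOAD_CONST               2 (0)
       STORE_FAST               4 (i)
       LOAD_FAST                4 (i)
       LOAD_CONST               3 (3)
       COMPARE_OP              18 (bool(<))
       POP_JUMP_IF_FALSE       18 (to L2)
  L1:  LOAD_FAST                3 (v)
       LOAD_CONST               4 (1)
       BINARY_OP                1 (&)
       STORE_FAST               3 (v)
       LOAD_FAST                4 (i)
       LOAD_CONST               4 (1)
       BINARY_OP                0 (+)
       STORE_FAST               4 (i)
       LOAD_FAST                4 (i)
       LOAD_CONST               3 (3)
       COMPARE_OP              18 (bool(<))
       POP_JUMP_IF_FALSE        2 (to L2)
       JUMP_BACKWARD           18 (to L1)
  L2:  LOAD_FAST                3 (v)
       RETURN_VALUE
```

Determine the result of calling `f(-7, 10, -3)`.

0

LOAD_FAST_LOAD_FAST b,b → push 10,10. Stack: [10, 10]
BINARY_OP + → 10 + 10 = 20. Stack: [20]
LOAD_FAST_LOAD_FAST a,c → push -7,-3. Stack: [20, -7, -3]
BINARY_OP ^ → -7 ^ -3 = 4. Stack: [20, 4]
BINARY_OP - → 20 - 4 = 16. Stack: [16]
STORE_FAST v → v=16. Stack: []
LOAD_FAST b → push 10. Stack: [10]
LOAD_CONST → push 9. Stack: [10, 9]
BINARY_OP // → 10 // 9 = 1. Stack: [1]
LOAD_CONST → push 9. Stack: [1, 9]
BINARY_OP - → 1 - 9 = -8. Stack: [-8]
STORE_FAST v → v=-8. Stack: []
LOAD_CONST → push 0. Stack: [0]
STORE_FAST i → i=0. Stack: []
LOAD_FAST i → push 0. Stack: [0]
LOAD_CONST → push 3. Stack: [0, 3]
COMPARE_OP bool(<) → 0 vs 3 = True. Stack: [True]
POP_JUMP_IF_FALSE → pop True; no jump. Stack: []
LOAD_FAST v → push -8. Stack: [-8]
LOAD_CONST → push 1. Stack: [-8, 1]
BINARY_OP & → -8 & 1 = 0. Stack: [0]
STORE_FAST v → v=0. Stack: []
LOAD_FAST i → push 0. Stack: [0]
LOAD_CONST → push 1. Stack: [0, 1]
BINARY_OP + → 0 + 1 = 1. Stack: [1]
STORE_FAST i → i=1. Stack: []
LOAD_FAST i → push 1. Stack: [1]
LOAD_CONST → push 3. Stack: [1, 3]
COMPARE_OP bool(<) → 1 vs 3 = True. Stack: [True]
POP_JUMP_IF_FALSE → pop True; no jump. Stack: []
LOAD_FAST v → push 0. Stack: [0]
LOAD_CONST → push 1. Stack: [0, 1]
BINARY_OP & → 0 & 1 = 0. Stack: [0]
STORE_FAST v → v=0. Stack: []
LOAD_FAST i → push 1. Stack: [1]
LOAD_CONST → push 1. Stack: [1, 1]
BINARY_OP + → 1 + 1 = 2. Stack: [2]
STORE_FAST i → i=2. Stack: []
LOAD_FAST i → push 2. Stack: [2]
LOAD_CONST → push 3. Stack: [2, 3]
COMPARE_OP bool(<) → 2 vs 3 = True. Stack: [True]
POP_JUMP_IF_FALSE → pop True; no jump. Stack: []
LOAD_FAST v → push 0. Stack: [0]
LOAD_CONST → push 1. Stack: [0, 1]
BINARY_OP & → 0 & 1 = 0. Stack: [0]
STORE_FAST v → v=0. Stack: []
LOAD_FAST i → push 2. Stack: [2]
LOAD_CONST → push 1. Stack: [2, 1]
BINARY_OP + → 2 + 1 = 3. Stack: [3]
STORE_FAST i → i=3. Stack: []
LOAD_FAST i → push 3. Stack: [3]
LOAD_CONST → push 3. Stack: [3, 3]
COMPARE_OP bool(<) → 3 vs 3 = False. Stack: [False]
POP_JUMP_IF_FALSE → pop False; jump. Stack: []
LOAD_FAST v → push 0. Stack: [0]
RETURN_VALUE → return 0.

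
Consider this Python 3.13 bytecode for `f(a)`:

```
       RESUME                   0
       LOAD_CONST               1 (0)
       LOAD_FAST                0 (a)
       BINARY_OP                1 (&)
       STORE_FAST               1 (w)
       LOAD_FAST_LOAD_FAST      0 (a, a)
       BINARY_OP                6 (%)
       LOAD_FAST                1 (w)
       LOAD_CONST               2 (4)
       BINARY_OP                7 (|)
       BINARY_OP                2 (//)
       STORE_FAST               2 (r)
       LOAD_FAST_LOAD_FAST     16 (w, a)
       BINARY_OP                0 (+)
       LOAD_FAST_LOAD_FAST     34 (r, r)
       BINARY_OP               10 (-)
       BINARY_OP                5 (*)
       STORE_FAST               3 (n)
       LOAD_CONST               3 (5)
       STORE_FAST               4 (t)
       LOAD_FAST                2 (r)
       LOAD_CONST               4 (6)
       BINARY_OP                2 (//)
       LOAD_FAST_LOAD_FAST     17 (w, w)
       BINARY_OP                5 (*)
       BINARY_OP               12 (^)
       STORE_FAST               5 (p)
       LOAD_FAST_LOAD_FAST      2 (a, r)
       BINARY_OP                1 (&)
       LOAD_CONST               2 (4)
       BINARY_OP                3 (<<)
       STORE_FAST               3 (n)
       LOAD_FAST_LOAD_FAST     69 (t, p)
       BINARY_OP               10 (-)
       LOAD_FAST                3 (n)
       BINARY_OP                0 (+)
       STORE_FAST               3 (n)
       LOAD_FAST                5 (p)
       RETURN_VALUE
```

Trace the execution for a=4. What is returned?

LOAD_CONST → push 0. Stack: [0]
LOAD_FAST a → push 4. Stack: [0, 4]
BINARY_OP & → 0 & 4 = 0. Stack: [0]
STORE_FAST w → w=0. Stack: []
LOAD_FAST_LOAD_FAST a,a → push 4,4. Stack: [4, 4]
BINARY_OP % → 4 % 4 = 0. Stack: [0]
LOAD_FAST w → push 0. Stack: [0, 0]
LOAD_CONST → push 4. Stack: [0, 0, 4]
BINARY_OP | → 0 | 4 = 4. Stack: [0, 4]
BINARY_OP // → 0 // 4 = 0. Stack: [0]
STORE_FAST r → r=0. Stack: []
LOAD_FAST_LOAD_FAST w,a → push 0,4. Stack: [0, 4]
BINARY_OP + → 0 + 4 = 4. Stack: [4]
LOAD_FAST_LOAD_FAST r,r → push 0,0. Stack: [4, 0, 0]
BINARY_OP - → 0 - 0 = 0. Stack: [4, 0]
BINARY_OP * → 4 * 0 = 0. Stack: [0]
STORE_FAST n → n=0. Stack: []
LOAD_CONST → push 5. Stack: [5]
STORE_FAST t → t=5. Stack: []
LOAD_FAST r → push 0. Stack: [0]
LOAD_CONST → push 6. Stack: [0, 6]
BINARY_OP // → 0 // 6 = 0. Stack: [0]
LOAD_FAST_LOAD_FAST w,w → push 0,0. Stack: [0, 0, 0]
BINARY_OP * → 0 * 0 = 0. Stack: [0, 0]
BINARY_OP ^ → 0 ^ 0 = 0. Stack: [0]
STORE_FAST p → p=0. Stack: []
LOAD_FAST_LOAD_FAST a,r → push 4,0. Stack: [4, 0]
BINARY_OP & → 4 & 0 = 0. Stack: [0]
LOAD_CONST → push 4. Stack: [0, 4]
BINARY_OP << → 0 << 4 = 0. Stack: [0]
STORE_FAST n → n=0. Stack: []
LOAD_FAST_LOAD_FAST t,p → push 5,0. Stack: [5, 0]
BINARY_OP - → 5 - 0 = 5. Stack: [5]
LOAD_FAST n → push 0. Stack: [5, 0]
BINARY_OP + → 5 + 0 = 5. Stack: [5]
STORE_FAST n → n=5. Stack: []
LOAD_FAST p → push 0. Stack: [0]
RETURN_VALUE → return 0.

0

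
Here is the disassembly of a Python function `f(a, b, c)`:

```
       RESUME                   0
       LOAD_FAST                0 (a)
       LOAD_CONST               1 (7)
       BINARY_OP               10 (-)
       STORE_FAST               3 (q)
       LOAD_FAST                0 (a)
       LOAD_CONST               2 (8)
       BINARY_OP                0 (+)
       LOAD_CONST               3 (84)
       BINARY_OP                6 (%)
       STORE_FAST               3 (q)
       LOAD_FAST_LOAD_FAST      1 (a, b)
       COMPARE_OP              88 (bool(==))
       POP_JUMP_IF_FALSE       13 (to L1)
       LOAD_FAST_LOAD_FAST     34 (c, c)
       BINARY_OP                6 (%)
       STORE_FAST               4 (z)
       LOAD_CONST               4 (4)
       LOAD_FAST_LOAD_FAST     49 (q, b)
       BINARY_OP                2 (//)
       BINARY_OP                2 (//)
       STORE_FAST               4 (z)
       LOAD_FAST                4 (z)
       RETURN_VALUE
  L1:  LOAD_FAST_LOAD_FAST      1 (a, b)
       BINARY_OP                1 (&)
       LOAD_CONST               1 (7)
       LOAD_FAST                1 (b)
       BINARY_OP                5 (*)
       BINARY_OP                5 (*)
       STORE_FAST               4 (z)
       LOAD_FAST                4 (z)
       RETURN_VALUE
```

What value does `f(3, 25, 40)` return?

LOAD_FAST a → push 3. Stack: [3]
LOAD_CONST → push 7. Stack: [3, 7]
BINARY_OP - → 3 - 7 = -4. Stack: [-4]
STORE_FAST q → q=-4. Stack: []
LOAD_FAST a → push 3. Stack: [3]
LOAD_CONST → push 8. Stack: [3, 8]
BINARY_OP + → 3 + 8 = 11. Stack: [11]
LOAD_CONST → push 84. Stack: [11, 84]
BINARY_OP % → 11 % 84 = 11. Stack: [11]
STORE_FAST q → q=11. Stack: []
LOAD_FAST_LOAD_FAST a,b → push 3,25. Stack: [3, 25]
COMPARE_OP bool(==) → 3 vs 25 = False. Stack: [False]
POP_JUMP_IF_FALSE → pop False; jump. Stack: []
LOAD_FAST_LOAD_FAST a,b → push 3,25. Stack: [3, 25]
BINARY_OP & → 3 & 25 = 1. Stack: [1]
LOAD_CONST → push 7. Stack: [1, 7]
LOAD_FAST b → push 25. Stack: [1, 7, 25]
BINARY_OP * → 7 * 25 = 175. Stack: [1, 175]
BINARY_OP * → 1 * 175 = 175. Stack: [175]
STORE_FAST z → z=175. Stack: []
LOAD_FAST z → push 175. Stack: [175]
RETURN_VALUE → return 175.

175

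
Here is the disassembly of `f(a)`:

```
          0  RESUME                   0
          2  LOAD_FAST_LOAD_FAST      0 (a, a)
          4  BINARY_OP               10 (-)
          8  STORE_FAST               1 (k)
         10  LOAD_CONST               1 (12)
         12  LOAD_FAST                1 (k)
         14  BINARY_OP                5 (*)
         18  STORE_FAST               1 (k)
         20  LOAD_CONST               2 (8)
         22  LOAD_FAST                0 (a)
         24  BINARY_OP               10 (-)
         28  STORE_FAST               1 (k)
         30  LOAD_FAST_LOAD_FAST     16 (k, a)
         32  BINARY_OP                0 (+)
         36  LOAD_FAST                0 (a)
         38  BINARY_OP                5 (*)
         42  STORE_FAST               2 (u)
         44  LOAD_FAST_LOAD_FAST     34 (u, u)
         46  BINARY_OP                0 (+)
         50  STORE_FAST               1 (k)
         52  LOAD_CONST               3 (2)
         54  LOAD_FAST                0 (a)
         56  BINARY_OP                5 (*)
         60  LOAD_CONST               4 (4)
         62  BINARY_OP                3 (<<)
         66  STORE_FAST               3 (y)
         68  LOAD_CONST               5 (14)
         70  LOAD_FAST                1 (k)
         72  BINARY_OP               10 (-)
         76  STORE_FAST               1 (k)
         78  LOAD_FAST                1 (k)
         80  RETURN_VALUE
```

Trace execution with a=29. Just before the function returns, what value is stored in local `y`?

928

LOAD_FAST_LOAD_FAST a,a → push 29,29. Stack: [29, 29]
BINARY_OP - → 29 - 29 = 0. Stack: [0]
STORE_FAST k → k=0. Stack: []
LOAD_CONST → push 12. Stack: [12]
LOAD_FAST k → push 0. Stack: [12, 0]
BINARY_OP * → 12 * 0 = 0. Stack: [0]
STORE_FAST k → k=0. Stack: []
LOAD_CONST → push 8. Stack: [8]
LOAD_FAST a → push 29. Stack: [8, 29]
BINARY_OP - → 8 - 29 = -21. Stack: [-21]
STORE_FAST k → k=-21. Stack: []
LOAD_FAST_LOAD_FAST k,a → push -21,29. Stack: [-21, 29]
BINARY_OP + → -21 + 29 = 8. Stack: [8]
LOAD_FAST a → push 29. Stack: [8, 29]
BINARY_OP * → 8 * 29 = 232. Stack: [232]
STORE_FAST u → u=232. Stack: []
LOAD_FAST_LOAD_FAST u,u → push 232,232. Stack: [232, 232]
BINARY_OP + → 232 + 232 = 464. Stack: [464]
STORE_FAST k → k=464. Stack: []
LOAD_CONST → push 2. Stack: [2]
LOAD_FAST a → push 29. Stack: [2, 29]
BINARY_OP * → 2 * 29 = 58. Stack: [58]
LOAD_CONST → push 4. Stack: [58, 4]
BINARY_OP << → 58 << 4 = 928. Stack: [928]
STORE_FAST y → y=928. Stack: []
LOAD_CONST → push 14. Stack: [14]
LOAD_FAST k → push 464. Stack: [14, 464]
BINARY_OP - → 14 - 464 = -450. Stack: [-450]
STORE_FAST k → k=-450. Stack: []
LOAD_FAST k → push -450. Stack: [-450]
RETURN_VALUE → return -450.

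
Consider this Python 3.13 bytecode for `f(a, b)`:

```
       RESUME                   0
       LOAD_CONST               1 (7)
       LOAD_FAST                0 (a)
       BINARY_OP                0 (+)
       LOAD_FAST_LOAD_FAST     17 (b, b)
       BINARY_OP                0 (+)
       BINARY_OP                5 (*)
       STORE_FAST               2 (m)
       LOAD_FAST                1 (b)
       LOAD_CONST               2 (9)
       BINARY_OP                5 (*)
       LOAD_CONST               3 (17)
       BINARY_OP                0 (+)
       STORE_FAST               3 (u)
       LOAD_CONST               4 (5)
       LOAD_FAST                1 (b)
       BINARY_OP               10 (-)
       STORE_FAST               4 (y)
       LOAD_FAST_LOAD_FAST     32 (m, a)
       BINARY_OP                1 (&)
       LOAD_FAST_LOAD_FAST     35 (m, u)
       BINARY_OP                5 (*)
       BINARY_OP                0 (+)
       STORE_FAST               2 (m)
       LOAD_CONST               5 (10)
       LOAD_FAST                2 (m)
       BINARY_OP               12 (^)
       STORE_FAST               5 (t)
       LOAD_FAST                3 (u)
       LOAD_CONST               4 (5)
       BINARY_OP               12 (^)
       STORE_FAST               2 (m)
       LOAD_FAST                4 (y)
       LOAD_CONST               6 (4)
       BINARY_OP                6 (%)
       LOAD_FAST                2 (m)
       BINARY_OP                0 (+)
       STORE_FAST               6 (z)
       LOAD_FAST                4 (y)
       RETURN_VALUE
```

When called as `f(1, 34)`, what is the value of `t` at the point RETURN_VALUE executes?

LOAD_CONST → push 7. Stack: [7]
LOAD_FAST a → push 1. Stack: [7, 1]
BINARY_OP + → 7 + 1 = 8. Stack: [8]
LOAD_FAST_LOAD_FAST b,b → push 34,34. Stack: [8, 34, 34]
BINARY_OP + → 34 + 34 = 68. Stack: [8, 68]
BINARY_OP * → 8 * 68 = 544. Stack: [544]
STORE_FAST m → m=544. Stack: []
LOAD_FAST b → push 34. Stack: [34]
LOAD_CONST → push 9. Stack: [34, 9]
BINARY_OP * → 34 * 9 = 306. Stack: [306]
LOAD_CONST → push 17. Stack: [306, 17]
BINARY_OP + → 306 + 17 = 323. Stack: [323]
STORE_FAST u → u=323. Stack: []
LOAD_CONST → push 5. Stack: [5]
LOAD_FAST b → push 34. Stack: [5, 34]
BINARY_OP - → 5 - 34 = -29. Stack: [-29]
STORE_FAST y → y=-29. Stack: []
LOAD_FAST_LOAD_FAST m,a → push 544,1. Stack: [544, 1]
BINARY_OP & → 544 & 1 = 0. Stack: [0]
LOAD_FAST_LOAD_FAST m,u → push 544,323. Stack: [0, 544, 323]
BINARY_OP * → 544 * 323 = 175712. Stack: [0, 175712]
BINARY_OP + → 0 + 175712 = 175712. Stack: [175712]
STORE_FAST m → m=175712. Stack: []
LOAD_CONST → push 10. Stack: [10]
LOAD_FAST m → push 175712. Stack: [10, 175712]
BINARY_OP ^ → 10 ^ 175712 = 175722. Stack: [175722]
STORE_FAST t → t=175722. Stack: []
LOAD_FAST u → push 323. Stack: [323]
LOAD_CONST → push 5. Stack: [323, 5]
BINARY_OP ^ → 323 ^ 5 = 326. Stack: [326]
STORE_FAST m → m=326. Stack: []
LOAD_FAST y → push -29. Stack: [-29]
LOAD_CONST → push 4. Stack: [-29, 4]
BINARY_OP % → -29 % 4 = 3. Stack: [3]
LOAD_FAST m → push 326. Stack: [3, 326]
BINARY_OP + → 3 + 326 = 329. Stack: [329]
STORE_FAST z → z=329. Stack: []
LOAD_FAST y → push -29. Stack: [-29]
RETURN_VALUE → return -29.

175722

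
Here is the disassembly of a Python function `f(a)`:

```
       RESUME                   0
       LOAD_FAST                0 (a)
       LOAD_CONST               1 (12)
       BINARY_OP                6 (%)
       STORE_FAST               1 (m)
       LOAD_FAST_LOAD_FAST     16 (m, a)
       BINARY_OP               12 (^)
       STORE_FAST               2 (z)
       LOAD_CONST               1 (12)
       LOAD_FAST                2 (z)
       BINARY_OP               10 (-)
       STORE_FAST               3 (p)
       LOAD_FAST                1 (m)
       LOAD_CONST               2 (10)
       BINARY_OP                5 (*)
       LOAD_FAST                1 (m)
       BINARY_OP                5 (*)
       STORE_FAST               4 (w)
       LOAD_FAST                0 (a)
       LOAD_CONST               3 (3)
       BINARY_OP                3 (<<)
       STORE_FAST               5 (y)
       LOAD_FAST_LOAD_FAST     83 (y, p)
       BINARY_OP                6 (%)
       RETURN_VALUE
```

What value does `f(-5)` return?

8

LOAD_FAST a → push -5. Stack: [-5]
LOAD_CONST → push 12. Stack: [-5, 12]
BINARY_OP % → -5 % 12 = 7. Stack: [7]
STORE_FAST m → m=7. Stack: []
LOAD_FAST_LOAD_FAST m,a → push 7,-5. Stack: [7, -5]
BINARY_OP ^ → 7 ^ -5 = -4. Stack: [-4]
STORE_FAST z → z=-4. Stack: []
LOAD_CONST → push 12. Stack: [12]
LOAD_FAST z → push -4. Stack: [12, -4]
BINARY_OP - → 12 - -4 = 16. Stack: [16]
STORE_FAST p → p=16. Stack: []
LOAD_FAST m → push 7. Stack: [7]
LOAD_CONST → push 10. Stack: [7, 10]
BINARY_OP * → 7 * 10 = 70. Stack: [70]
LOAD_FAST m → push 7. Stack: [70, 7]
BINARY_OP * → 70 * 7 = 490. Stack: [490]
STORE_FAST w → w=490. Stack: []
LOAD_FAST a → push -5. Stack: [-5]
LOAD_CONST → push 3. Stack: [-5, 3]
BINARY_OP << → -5 << 3 = -40. Stack: [-40]
STORE_FAST y → y=-40. Stack: []
LOAD_FAST_LOAD_FAST y,p → push -40,16. Stack: [-40, 16]
BINARY_OP % → -40 % 16 = 8. Stack: [8]
RETURN_VALUE → return 8.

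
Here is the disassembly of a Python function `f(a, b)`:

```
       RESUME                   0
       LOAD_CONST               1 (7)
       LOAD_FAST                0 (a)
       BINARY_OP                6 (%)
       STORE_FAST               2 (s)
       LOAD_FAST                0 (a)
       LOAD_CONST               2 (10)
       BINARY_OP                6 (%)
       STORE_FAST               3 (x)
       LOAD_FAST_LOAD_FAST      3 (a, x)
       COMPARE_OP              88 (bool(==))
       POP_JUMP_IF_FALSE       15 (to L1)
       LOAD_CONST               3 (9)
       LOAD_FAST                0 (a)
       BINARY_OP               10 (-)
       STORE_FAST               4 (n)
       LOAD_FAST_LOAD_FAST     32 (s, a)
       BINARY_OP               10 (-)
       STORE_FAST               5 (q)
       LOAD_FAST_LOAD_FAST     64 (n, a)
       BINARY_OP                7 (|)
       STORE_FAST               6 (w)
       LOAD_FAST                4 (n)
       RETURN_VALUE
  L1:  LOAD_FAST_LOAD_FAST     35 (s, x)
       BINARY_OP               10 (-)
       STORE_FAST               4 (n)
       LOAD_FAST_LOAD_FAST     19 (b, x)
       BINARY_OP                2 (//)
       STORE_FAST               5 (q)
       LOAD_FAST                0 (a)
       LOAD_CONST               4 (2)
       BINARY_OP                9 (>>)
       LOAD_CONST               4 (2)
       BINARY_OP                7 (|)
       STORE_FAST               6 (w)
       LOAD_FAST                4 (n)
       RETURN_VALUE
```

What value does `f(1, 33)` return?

LOAD_CONST → push 7. Stack: [7]
LOAD_FAST a → push 1. Stack: [7, 1]
BINARY_OP % → 7 % 1 = 0. Stack: [0]
STORE_FAST s → s=0. Stack: []
LOAD_FAST a → push 1. Stack: [1]
LOAD_CONST → push 10. Stack: [1, 10]
BINARY_OP % → 1 % 10 = 1. Stack: [1]
STORE_FAST x → x=1. Stack: []
LOAD_FAST_LOAD_FAST a,x → push 1,1. Stack: [1, 1]
COMPARE_OP bool(==) → 1 vs 1 = True. Stack: [True]
POP_JUMP_IF_FALSE → pop True; no jump. Stack: []
LOAD_CONST → push 9. Stack: [9]
LOAD_FAST a → push 1. Stack: [9, 1]
BINARY_OP - → 9 - 1 = 8. Stack: [8]
STORE_FAST n → n=8. Stack: []
LOAD_FAST_LOAD_FAST s,a → push 0,1. Stack: [0, 1]
BINARY_OP - → 0 - 1 = -1. Stack: [-1]
STORE_FAST q → q=-1. Stack: []
LOAD_FAST_LOAD_FAST n,a → push 8,1. Stack: [8, 1]
BINARY_OP | → 8 | 1 = 9. Stack: [9]
STORE_FAST w → w=9. Stack: []
LOAD_FAST n → push 8. Stack: [8]
RETURN_VALUE → return 8.

8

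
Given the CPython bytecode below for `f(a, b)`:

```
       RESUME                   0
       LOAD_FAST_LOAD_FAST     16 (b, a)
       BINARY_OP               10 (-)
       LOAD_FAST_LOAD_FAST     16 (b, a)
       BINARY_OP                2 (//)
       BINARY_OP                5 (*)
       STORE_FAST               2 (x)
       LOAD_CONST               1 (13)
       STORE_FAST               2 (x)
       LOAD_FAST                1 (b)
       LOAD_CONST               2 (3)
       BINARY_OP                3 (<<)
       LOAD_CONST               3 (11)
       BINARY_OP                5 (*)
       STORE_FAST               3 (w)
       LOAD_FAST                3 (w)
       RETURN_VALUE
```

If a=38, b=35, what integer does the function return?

3080

LOAD_FAST_LOAD_FAST b,a → push 35,38. Stack: [35, 38]
BINARY_OP - → 35 - 38 = -3. Stack: [-3]
LOAD_FAST_LOAD_FAST b,a → push 35,38. Stack: [-3, 35, 38]
BINARY_OP // → 35 // 38 = 0. Stack: [-3, 0]
BINARY_OP * → -3 * 0 = 0. Stack: [0]
STORE_FAST x → x=0. Stack: []
LOAD_CONST → push 13. Stack: [13]
STORE_FAST x → x=13. Stack: []
LOAD_FAST b → push 35. Stack: [35]
LOAD_CONST → push 3. Stack: [35, 3]
BINARY_OP << → 35 << 3 = 280. Stack: [280]
LOAD_CONST → push 11. Stack: [280, 11]
BINARY_OP * → 280 * 11 = 3080. Stack: [3080]
STORE_FAST w → w=3080. Stack: []
LOAD_FAST w → push 3080. Stack: [3080]
RETURN_VALUE → return 3080.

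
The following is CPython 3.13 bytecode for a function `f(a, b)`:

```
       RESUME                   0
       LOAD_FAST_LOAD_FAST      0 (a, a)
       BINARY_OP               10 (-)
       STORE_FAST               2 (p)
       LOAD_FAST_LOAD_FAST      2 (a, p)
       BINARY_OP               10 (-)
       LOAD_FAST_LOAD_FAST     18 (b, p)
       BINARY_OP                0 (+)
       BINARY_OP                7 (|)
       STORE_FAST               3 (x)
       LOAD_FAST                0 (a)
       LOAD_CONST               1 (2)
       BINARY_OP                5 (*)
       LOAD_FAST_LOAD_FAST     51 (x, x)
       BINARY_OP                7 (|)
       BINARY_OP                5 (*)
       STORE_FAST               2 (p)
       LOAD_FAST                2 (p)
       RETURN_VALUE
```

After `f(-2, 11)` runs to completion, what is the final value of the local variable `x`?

-1

LOAD_FAST_LOAD_FAST a,a → push -2,-2. Stack: [-2, -2]
BINARY_OP - → -2 - -2 = 0. Stack: [0]
STORE_FAST p → p=0. Stack: []
LOAD_FAST_LOAD_FAST a,p → push -2,0. Stack: [-2, 0]
BINARY_OP - → -2 - 0 = -2. Stack: [-2]
LOAD_FAST_LOAD_FAST b,p → push 11,0. Stack: [-2, 11, 0]
BINARY_OP + → 11 + 0 = 11. Stack: [-2, 11]
BINARY_OP | → -2 | 11 = -1. Stack: [-1]
STORE_FAST x → x=-1. Stack: []
LOAD_FAST a → push -2. Stack: [-2]
LOAD_CONST → push 2. Stack: [-2, 2]
BINARY_OP * → -2 * 2 = -4. Stack: [-4]
LOAD_FAST_LOAD_FAST x,x → push -1,-1. Stack: [-4, -1, -1]
BINARY_OP | → -1 | -1 = -1. Stack: [-4, -1]
BINARY_OP * → -4 * -1 = 4. Stack: [4]
STORE_FAST p → p=4. Stack: []
LOAD_FAST p → push 4. Stack: [4]
RETURN_VALUE → return 4.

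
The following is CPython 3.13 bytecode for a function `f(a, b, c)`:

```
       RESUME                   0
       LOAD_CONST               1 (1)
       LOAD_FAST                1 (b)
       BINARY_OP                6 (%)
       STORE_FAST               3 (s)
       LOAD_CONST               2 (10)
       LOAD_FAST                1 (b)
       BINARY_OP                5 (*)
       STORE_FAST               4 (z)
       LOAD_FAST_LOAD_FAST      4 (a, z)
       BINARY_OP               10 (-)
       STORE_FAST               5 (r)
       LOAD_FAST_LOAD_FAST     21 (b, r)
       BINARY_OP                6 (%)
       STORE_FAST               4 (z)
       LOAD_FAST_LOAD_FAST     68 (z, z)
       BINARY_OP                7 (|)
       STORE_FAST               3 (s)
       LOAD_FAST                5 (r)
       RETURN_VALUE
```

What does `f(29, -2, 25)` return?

LOAD_CONST → push 1. Stack: [1]
LOAD_FAST b → push -2. Stack: [1, -2]
BINARY_OP % → 1 % -2 = -1. Stack: [-1]
STORE_FAST s → s=-1. Stack: []
LOAD_CONST → push 10. Stack: [10]
LOAD_FAST b → push -2. Stack: [10, -2]
BINARY_OP * → 10 * -2 = -20. Stack: [-20]
STORE_FAST z → z=-20. Stack: []
LOAD_FAST_LOAD_FAST a,z → push 29,-20. Stack: [29, -20]
BINARY_OP - → 29 - -20 = 49. Stack: [49]
STORE_FAST r → r=49. Stack: []
LOAD_FAST_LOAD_FAST b,r → push -2,49. Stack: [-2, 49]
BINARY_OP % → -2 % 49 = 47. Stack: [47]
STORE_FAST z → z=47. Stack: []
LOAD_FAST_LOAD_FAST z,z → push 47,47. Stack: [47, 47]
BINARY_OP | → 47 | 47 = 47. Stack: [47]
STORE_FAST s → s=47. Stack: []
LOAD_FAST r → push 49. Stack: [49]
RETURN_VALUE → return 49.

49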